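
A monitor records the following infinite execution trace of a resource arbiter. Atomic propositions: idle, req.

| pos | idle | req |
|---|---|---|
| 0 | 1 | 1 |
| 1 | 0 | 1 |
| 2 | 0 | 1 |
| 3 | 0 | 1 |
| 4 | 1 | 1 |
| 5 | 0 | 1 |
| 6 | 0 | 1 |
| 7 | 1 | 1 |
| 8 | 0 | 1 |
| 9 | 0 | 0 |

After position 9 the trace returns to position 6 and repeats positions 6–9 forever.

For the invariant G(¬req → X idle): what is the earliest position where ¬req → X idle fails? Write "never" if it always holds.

9

Check ¬req → X idle at each position in order: 0 ✓, 1 ✓, 2 ✓, 3 ✓, 4 ✓, 5 ✓, 6 ✓, 7 ✓, 8 ✓.
At position 9 the labels are {} and the next position 6 has {req}, so ¬req → X idle is false there. This is the first violation.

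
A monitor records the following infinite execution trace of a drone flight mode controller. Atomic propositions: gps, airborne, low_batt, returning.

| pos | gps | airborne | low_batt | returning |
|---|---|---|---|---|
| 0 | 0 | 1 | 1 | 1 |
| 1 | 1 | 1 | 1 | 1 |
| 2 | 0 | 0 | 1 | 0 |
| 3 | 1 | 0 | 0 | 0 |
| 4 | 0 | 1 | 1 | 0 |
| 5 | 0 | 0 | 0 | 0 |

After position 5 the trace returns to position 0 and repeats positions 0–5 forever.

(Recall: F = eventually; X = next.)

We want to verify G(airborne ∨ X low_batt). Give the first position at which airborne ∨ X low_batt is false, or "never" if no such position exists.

Check airborne ∨ X low_batt at each position in order: 0 ✓, 1 ✓.
At position 2 the labels are {low_batt} and the next position 3 has {gps}, so airborne ∨ X low_batt is false there. This is the first violation.

2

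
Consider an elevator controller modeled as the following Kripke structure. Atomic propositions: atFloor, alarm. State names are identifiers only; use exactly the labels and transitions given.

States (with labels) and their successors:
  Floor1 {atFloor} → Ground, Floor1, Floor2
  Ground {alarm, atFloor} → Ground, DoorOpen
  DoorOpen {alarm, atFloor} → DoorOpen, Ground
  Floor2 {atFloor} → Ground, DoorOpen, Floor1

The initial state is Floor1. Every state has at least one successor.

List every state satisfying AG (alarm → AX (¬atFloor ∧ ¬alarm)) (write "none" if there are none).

none

States satisfying alarm → AX (¬atFloor ∧ ¬alarm): {Floor1, Floor2}.
States satisfying AG (alarm → AX (¬atFloor ∧ ¬alarm)): ∅.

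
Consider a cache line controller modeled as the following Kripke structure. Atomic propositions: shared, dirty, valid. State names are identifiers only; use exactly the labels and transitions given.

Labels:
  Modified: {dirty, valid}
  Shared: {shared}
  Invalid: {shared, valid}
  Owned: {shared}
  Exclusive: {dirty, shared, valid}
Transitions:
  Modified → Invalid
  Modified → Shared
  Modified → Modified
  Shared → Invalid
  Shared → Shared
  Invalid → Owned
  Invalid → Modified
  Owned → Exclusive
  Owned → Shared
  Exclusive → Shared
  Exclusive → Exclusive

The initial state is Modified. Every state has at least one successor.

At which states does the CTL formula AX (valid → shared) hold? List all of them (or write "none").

States satisfying valid → shared: {Shared, Invalid, Owned, Exclusive}.
States satisfying AX (valid → shared): {Shared, Owned, Exclusive}.

{Shared, Owned, Exclusive}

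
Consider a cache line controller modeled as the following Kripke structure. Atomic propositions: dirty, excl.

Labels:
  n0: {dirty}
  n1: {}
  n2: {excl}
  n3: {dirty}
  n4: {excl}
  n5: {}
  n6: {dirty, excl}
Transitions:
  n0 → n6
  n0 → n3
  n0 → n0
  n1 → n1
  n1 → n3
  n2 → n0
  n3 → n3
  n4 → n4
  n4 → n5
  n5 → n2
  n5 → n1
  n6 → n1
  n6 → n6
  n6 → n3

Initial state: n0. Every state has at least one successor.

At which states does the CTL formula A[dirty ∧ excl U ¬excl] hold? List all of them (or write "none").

States satisfying dirty ∧ excl: {n6}.
States satisfying ¬excl: {n0, n1, n3, n5}.
States satisfying A[dirty ∧ excl U ¬excl]: {n0, n1, n3, n5}.

{n0, n1, n3, n5}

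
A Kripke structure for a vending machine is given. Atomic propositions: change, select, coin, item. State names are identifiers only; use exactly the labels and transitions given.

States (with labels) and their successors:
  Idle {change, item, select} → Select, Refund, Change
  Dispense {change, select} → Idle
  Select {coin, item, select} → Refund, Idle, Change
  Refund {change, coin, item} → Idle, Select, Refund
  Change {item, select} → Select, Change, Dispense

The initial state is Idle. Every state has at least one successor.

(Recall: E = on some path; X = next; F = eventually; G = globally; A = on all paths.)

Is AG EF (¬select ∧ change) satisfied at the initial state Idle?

States satisfying EF (¬select ∧ change): {Idle, Dispense, Select, Refund, Change}.
States satisfying AG EF (¬select ∧ change): {Idle, Dispense, Select, Refund, Change}.
Every state reachable from Idle satisfies EF (¬select ∧ change).
Idle ∈ Sat(AG EF (¬select ∧ change)).

Yes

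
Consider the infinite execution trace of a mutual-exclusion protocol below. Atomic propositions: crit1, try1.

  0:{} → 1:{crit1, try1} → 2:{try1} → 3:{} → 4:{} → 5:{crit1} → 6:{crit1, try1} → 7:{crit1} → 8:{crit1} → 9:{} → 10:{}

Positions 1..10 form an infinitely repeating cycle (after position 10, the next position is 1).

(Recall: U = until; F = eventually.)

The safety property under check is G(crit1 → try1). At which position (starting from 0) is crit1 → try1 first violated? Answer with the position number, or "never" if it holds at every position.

Check crit1 → try1 at each position in order: 0 ✓, 1 ✓, 2 ✓, 3 ✓, 4 ✓.
At position 5 the labels are {crit1}, so crit1 → try1 is false there. This is the first violation.

5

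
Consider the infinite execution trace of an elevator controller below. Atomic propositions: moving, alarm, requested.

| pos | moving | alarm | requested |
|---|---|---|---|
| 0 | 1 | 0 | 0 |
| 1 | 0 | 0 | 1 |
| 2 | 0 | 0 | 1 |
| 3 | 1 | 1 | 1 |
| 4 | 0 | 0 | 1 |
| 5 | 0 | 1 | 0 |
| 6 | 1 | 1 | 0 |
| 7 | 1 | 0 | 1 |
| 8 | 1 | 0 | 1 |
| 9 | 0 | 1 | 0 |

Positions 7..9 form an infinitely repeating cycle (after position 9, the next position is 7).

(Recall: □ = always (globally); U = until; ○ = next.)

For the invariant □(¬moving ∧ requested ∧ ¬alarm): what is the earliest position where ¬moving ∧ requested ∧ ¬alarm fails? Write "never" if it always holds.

At position 0 the labels are {moving}, so ¬moving ∧ requested ∧ ¬alarm is false there. This is the first violation.

0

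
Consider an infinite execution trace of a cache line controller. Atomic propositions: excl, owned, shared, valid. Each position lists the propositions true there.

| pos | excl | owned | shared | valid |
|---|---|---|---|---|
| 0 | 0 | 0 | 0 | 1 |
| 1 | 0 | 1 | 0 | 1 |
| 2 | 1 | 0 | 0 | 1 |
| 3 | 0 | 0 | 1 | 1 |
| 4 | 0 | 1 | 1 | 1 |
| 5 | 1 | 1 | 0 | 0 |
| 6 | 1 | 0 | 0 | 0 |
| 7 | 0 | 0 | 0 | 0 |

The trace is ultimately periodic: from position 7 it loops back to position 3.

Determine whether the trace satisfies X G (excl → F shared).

Satisfied

The position after 0 is 1; G (excl → F shared) is true there.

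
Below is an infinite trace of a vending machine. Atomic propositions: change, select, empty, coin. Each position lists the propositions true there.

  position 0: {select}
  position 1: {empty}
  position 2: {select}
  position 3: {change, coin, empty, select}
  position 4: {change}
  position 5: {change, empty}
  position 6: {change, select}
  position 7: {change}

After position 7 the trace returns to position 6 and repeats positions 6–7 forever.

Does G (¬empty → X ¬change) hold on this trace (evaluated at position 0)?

¬empty → X ¬change must hold at every position from 0 onward. It fails at position 2, so G (¬empty → X ¬change) is false.
Positions where ¬empty holds: 0, 2, 4, 6, 7.
Check X ¬change at each: 0→ok, 2→fails, 4→fails, 6→fails, 7→fails.

Violated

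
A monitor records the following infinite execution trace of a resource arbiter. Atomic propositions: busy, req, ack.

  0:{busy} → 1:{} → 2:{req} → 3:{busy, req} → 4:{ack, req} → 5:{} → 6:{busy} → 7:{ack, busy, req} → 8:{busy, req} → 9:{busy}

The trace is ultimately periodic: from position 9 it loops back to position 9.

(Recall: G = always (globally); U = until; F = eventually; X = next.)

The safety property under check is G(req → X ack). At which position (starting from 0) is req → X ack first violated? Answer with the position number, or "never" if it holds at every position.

2

Check req → X ack at each position in order: 0 ✓, 1 ✓.
At position 2 the labels are {req} and the next position 3 has {busy, req}, so req → X ack is false there. This is the first violation.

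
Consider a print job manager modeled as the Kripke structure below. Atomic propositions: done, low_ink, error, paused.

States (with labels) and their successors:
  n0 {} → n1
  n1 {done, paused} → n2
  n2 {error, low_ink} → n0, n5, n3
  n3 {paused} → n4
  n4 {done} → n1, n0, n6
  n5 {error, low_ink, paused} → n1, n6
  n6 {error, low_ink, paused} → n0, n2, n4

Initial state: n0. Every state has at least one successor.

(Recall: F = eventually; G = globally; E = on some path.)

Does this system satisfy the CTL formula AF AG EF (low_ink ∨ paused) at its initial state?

Holds

States satisfying AG EF (low_ink ∨ paused): {n0, n1, n2, n3, n4, n5, n6}.
States satisfying AF AG EF (low_ink ∨ paused): {n0, n1, n2, n3, n4, n5, n6}.
n0 ∈ Sat(AF AG EF (low_ink ∨ paused)).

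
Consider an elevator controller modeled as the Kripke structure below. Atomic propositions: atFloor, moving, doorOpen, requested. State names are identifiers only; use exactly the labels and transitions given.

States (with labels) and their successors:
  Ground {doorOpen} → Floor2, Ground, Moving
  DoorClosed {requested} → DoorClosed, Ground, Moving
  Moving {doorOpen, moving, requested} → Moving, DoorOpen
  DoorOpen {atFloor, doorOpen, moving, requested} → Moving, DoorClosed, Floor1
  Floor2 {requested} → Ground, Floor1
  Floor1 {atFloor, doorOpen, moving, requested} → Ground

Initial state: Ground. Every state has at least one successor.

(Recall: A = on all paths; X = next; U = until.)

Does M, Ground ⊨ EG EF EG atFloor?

No

States satisfying EF EG atFloor: ∅.
States satisfying EG EF EG atFloor: ∅.
No suitable path/successor from Ground witnesses the formula.
Ground ∉ Sat(EG EF EG atFloor).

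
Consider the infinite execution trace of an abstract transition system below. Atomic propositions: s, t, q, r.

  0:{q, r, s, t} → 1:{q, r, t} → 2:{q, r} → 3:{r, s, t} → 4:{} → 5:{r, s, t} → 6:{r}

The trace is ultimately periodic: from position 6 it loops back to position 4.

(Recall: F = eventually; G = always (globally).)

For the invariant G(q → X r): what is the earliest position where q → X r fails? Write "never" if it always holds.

q → X r holds at every position 0..6, and those are all the positions the trace ever visits, so the invariant G(q → X r) is never violated.

never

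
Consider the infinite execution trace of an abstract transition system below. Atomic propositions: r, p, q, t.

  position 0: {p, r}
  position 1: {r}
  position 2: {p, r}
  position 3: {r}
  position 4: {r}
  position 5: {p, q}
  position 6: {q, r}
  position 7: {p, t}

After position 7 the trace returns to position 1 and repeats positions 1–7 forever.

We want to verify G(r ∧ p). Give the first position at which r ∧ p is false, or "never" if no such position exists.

Check r ∧ p at each position in order: 0 ✓.
At position 1 the labels are {r}, so r ∧ p is false there. This is the first violation.

1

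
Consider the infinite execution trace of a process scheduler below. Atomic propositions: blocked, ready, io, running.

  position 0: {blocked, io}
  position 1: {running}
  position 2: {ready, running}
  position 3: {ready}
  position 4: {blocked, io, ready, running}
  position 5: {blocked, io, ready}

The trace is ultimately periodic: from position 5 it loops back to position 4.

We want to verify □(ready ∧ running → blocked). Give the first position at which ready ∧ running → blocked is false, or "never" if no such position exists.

Check ready ∧ running → blocked at each position in order: 0 ✓, 1 ✓.
At position 2 the labels are {ready, running}, so ready ∧ running → blocked is false there. This is the first violation.

2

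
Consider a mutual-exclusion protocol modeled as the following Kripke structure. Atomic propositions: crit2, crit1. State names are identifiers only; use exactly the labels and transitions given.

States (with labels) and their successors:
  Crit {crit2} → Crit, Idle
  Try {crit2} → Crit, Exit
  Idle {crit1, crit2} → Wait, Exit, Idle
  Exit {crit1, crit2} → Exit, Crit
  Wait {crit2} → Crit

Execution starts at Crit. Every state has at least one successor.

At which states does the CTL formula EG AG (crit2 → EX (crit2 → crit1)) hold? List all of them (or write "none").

States satisfying AG (crit2 → EX (crit2 → crit1)): ∅.
States satisfying EG AG (crit2 → EX (crit2 → crit1)): ∅.

none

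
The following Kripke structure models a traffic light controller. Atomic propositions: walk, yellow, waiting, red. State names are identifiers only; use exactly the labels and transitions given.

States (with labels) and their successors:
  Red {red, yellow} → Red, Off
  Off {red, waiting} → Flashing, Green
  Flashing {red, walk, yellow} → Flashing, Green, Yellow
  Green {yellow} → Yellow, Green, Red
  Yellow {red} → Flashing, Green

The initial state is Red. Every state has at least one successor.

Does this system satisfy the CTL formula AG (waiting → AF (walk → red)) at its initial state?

Satisfied

States satisfying waiting → AF (walk → red): {Red, Off, Flashing, Green, Yellow}.
States satisfying AG (waiting → AF (walk → red)): {Red, Off, Flashing, Green, Yellow}.
Every state reachable from Red satisfies waiting → AF (walk → red).
Red ∈ Sat(AG (waiting → AF (walk → red))).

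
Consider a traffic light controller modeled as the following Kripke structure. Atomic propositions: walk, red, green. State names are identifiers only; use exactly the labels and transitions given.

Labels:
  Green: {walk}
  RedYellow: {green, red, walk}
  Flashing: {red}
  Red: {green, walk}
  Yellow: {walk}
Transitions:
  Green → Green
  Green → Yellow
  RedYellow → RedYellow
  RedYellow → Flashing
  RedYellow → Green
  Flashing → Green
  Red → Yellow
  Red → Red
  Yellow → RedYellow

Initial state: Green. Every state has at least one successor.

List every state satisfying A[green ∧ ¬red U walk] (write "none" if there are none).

States satisfying green ∧ ¬red: {Red}.
States satisfying walk: {Green, RedYellow, Red, Yellow}.
States satisfying A[green ∧ ¬red U walk]: {Green, RedYellow, Red, Yellow}.

{Green, RedYellow, Red, Yellow}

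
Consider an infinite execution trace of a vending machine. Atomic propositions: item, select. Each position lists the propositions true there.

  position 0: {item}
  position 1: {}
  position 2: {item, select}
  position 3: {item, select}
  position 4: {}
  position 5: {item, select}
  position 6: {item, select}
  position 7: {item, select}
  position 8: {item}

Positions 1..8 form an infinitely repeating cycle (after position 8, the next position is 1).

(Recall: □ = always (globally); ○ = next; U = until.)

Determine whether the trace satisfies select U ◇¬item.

Walking from position 0: ◇¬item first holds at position 0, and select holds at every earlier position along the way, so select U ◇¬item holds.

Holds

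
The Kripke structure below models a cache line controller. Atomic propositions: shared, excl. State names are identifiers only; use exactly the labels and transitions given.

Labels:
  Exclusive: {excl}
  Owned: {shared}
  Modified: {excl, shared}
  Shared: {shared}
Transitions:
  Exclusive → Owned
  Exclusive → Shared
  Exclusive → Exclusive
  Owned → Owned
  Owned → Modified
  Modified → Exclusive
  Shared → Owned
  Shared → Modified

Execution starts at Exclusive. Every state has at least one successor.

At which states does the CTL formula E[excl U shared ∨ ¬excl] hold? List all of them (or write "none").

States satisfying excl: {Exclusive, Modified}.
States satisfying shared ∨ ¬excl: {Owned, Modified, Shared}.
States satisfying E[excl U shared ∨ ¬excl]: {Exclusive, Owned, Modified, Shared}.

{Exclusive, Owned, Modified, Shared}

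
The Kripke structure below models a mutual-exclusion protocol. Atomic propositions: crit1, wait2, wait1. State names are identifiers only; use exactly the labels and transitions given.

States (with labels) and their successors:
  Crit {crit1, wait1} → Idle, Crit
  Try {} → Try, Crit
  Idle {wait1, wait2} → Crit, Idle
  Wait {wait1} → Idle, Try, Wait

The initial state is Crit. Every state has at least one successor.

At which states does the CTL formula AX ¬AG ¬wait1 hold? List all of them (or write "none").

{Crit, Try, Idle, Wait}

States satisfying ¬AG ¬wait1: {Crit, Try, Idle, Wait}.
States satisfying AX ¬AG ¬wait1: {Crit, Try, Idle, Wait}.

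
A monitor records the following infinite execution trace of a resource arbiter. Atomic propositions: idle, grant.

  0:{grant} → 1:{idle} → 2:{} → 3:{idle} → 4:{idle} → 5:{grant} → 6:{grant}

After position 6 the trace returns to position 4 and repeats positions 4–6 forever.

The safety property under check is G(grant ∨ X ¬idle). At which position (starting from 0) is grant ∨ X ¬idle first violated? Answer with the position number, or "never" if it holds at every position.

2

Check grant ∨ X ¬idle at each position in order: 0 ✓, 1 ✓.
At position 2 the labels are {} and the next position 3 has {idle}, so grant ∨ X ¬idle is false there. This is the first violation.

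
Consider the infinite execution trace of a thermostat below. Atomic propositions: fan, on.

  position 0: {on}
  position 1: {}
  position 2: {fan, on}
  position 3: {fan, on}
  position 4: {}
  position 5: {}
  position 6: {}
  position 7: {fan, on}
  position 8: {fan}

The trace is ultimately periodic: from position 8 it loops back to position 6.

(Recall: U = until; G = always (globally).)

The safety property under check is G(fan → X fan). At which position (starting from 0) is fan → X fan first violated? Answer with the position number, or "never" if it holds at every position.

3

Check fan → X fan at each position in order: 0 ✓, 1 ✓, 2 ✓.
At position 3 the labels are {fan, on} and the next position 4 has {}, so fan → X fan is false there. This is the first violation.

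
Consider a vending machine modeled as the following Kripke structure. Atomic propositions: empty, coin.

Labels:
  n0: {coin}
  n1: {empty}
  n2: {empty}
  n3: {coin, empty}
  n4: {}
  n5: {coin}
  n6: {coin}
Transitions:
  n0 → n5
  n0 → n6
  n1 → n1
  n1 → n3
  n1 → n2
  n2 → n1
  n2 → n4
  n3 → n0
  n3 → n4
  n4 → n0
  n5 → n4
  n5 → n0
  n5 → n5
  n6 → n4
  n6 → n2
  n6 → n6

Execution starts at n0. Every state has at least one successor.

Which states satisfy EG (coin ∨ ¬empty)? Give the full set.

{n0, n3, n4, n5, n6}

States satisfying coin ∨ ¬empty: {n0, n3, n4, n5, n6}.
States satisfying EG (coin ∨ ¬empty): {n0, n3, n4, n5, n6}.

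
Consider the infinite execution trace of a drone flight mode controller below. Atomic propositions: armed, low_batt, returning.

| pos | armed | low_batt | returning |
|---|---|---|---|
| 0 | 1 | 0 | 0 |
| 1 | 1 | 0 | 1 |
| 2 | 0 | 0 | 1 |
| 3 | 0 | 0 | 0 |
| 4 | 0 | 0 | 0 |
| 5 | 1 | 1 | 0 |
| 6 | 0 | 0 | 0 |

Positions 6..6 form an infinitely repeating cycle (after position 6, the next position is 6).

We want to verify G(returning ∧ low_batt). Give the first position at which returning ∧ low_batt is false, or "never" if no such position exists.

0

At position 0 the labels are {armed}, so returning ∧ low_batt is false there. This is the first violation.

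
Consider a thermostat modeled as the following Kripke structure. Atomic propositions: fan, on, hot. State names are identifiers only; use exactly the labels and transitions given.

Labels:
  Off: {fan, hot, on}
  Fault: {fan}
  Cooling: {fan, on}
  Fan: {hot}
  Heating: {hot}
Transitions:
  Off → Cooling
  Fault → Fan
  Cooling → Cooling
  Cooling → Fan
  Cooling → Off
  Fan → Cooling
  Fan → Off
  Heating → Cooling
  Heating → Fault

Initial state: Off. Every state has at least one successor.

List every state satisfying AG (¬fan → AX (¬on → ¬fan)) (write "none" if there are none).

{Off, Fault, Cooling, Fan}

States satisfying ¬fan → AX (¬on → ¬fan): {Off, Fault, Cooling, Fan}.
States satisfying AG (¬fan → AX (¬on → ¬fan)): {Off, Fault, Cooling, Fan}.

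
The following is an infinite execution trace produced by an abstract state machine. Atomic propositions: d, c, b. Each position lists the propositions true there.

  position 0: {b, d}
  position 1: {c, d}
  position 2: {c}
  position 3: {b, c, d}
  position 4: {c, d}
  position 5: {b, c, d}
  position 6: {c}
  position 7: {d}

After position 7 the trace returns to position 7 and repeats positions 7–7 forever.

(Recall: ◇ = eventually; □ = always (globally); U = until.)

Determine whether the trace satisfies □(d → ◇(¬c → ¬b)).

d → ◇(¬c → ¬b) holds at every position 0..7, and those are all positions ever visited, so □(d → ◇(¬c → ¬b)) holds.
Positions where d holds: 0, 1, 3, 4, 5, 7.
Check ◇(¬c → ¬b) at each: 0→ok, 1→ok, 3→ok, 4→ok, 5→ok, 7→ok.

Holds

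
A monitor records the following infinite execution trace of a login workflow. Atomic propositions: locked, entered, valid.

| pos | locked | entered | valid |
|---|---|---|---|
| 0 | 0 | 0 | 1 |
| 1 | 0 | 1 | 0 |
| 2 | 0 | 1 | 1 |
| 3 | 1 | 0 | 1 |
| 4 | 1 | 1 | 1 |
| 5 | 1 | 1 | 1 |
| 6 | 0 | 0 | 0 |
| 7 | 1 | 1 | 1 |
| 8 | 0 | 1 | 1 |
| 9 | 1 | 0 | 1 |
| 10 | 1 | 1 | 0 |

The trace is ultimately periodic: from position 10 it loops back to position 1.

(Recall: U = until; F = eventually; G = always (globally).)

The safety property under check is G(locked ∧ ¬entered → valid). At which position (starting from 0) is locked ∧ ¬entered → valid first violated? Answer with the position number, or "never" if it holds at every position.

never

locked ∧ ¬entered → valid holds at every position 0..10, and those are all the positions the trace ever visits, so the invariant G(locked ∧ ¬entered → valid) is never violated.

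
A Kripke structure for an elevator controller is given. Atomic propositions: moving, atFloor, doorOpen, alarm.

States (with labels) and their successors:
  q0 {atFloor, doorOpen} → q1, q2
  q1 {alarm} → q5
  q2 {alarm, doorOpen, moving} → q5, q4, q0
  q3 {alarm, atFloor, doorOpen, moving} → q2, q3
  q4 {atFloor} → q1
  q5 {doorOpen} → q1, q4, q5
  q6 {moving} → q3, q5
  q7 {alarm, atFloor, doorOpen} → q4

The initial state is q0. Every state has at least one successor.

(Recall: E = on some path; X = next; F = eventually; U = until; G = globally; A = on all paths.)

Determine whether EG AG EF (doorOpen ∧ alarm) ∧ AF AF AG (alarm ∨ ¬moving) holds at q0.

Does not hold

States satisfying AG EF (doorOpen ∧ alarm): ∅.
States satisfying EG AG EF (doorOpen ∧ alarm): ∅.
States satisfying AF AG (alarm ∨ ¬moving): {q0, q1, q2, q3, q4, q5, q6, q7}.
States satisfying AF AF AG (alarm ∨ ¬moving): {q0, q1, q2, q3, q4, q5, q6, q7}.
States satisfying EG AG EF (doorOpen ∧ alarm) ∧ AF AF AG (alarm ∨ ¬moving): ∅.
q0 ∉ Sat(EG AG EF (doorOpen ∧ alarm) ∧ AF AF AG (alarm ∨ ¬moving)).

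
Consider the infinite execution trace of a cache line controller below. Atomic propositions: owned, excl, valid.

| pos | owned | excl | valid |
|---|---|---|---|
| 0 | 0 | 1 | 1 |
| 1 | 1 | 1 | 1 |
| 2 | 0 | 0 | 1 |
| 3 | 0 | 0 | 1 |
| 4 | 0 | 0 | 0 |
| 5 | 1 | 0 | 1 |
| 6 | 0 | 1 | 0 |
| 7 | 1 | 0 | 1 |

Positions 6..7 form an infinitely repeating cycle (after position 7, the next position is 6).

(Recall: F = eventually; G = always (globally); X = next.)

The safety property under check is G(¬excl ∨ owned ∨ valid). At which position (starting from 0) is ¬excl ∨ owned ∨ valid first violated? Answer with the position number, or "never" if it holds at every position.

6

Check ¬excl ∨ owned ∨ valid at each position in order: 0 ✓, 1 ✓, 2 ✓, 3 ✓, 4 ✓, 5 ✓.
At position 6 the labels are {excl}, so ¬excl ∨ owned ∨ valid is false there. This is the first violation.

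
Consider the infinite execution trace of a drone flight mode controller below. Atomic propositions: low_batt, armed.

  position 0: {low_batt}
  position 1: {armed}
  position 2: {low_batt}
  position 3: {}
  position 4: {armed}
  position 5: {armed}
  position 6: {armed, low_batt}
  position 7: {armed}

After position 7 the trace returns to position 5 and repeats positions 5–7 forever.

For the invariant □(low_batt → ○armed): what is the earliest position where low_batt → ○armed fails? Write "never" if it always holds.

Check low_batt → ○armed at each position in order: 0 ✓, 1 ✓.
At position 2 the labels are {low_batt} and the next position 3 has {}, so low_batt → ○armed is false there. This is the first violation.

2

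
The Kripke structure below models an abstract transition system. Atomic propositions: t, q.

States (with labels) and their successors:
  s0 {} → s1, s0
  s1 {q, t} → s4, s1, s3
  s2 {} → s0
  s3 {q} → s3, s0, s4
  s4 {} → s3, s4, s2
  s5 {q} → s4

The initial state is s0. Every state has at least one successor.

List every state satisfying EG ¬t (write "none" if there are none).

{s0, s2, s3, s4, s5}

States satisfying ¬t: {s0, s2, s3, s4, s5}.
States satisfying EG ¬t: {s0, s2, s3, s4, s5}.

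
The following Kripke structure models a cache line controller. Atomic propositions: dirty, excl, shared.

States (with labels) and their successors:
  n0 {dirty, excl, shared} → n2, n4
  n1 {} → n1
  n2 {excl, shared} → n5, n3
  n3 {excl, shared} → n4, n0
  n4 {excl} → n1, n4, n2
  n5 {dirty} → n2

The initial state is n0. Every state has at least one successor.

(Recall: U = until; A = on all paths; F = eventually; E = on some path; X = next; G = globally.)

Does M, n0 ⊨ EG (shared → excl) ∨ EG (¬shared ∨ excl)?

States satisfying shared → excl: {n0, n1, n2, n3, n4, n5}.
States satisfying EG (shared → excl): {n0, n1, n2, n3, n4, n5}.
States satisfying ¬shared ∨ excl: {n0, n1, n2, n3, n4, n5}.
States satisfying EG (¬shared ∨ excl): {n0, n1, n2, n3, n4, n5}.
States satisfying EG (shared → excl) ∨ EG (¬shared ∨ excl): {n0, n1, n2, n3, n4, n5}.
n0 ∈ Sat(EG (shared → excl) ∨ EG (¬shared ∨ excl)).

Holds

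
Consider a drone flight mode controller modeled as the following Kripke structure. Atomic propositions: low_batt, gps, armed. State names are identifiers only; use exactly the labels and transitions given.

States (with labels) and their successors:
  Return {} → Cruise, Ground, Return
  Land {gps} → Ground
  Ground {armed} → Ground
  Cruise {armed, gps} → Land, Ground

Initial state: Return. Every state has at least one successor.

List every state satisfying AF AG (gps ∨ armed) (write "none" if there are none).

States satisfying AG (gps ∨ armed): {Land, Ground, Cruise}.
States satisfying AF AG (gps ∨ armed): {Land, Ground, Cruise}.

{Land, Ground, Cruise}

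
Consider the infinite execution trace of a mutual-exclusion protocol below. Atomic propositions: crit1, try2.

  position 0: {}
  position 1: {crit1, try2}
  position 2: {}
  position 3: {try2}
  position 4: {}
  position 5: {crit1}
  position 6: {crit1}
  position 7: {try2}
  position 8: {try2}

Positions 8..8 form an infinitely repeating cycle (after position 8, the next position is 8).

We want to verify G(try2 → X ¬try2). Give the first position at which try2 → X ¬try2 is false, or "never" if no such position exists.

Check try2 → X ¬try2 at each position in order: 0 ✓, 1 ✓, 2 ✓, 3 ✓, 4 ✓, 5 ✓, 6 ✓.
At position 7 the labels are {try2} and the next position 8 has {try2}, so try2 → X ¬try2 is false there. This is the first violation.

7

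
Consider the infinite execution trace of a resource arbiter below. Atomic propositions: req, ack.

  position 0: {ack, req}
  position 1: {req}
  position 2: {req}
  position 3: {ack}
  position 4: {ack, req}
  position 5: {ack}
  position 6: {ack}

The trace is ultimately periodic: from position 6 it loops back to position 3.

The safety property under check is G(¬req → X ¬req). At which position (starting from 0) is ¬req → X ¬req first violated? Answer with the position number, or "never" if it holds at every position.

3

Check ¬req → X ¬req at each position in order: 0 ✓, 1 ✓, 2 ✓.
At position 3 the labels are {ack} and the next position 4 has {ack, req}, so ¬req → X ¬req is false there. This is the first violation.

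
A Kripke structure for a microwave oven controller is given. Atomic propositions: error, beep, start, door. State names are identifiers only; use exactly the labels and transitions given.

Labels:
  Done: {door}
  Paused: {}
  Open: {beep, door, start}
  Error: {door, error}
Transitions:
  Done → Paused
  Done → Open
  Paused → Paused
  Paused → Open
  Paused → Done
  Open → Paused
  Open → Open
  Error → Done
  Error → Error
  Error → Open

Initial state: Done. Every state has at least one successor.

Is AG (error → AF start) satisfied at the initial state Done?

Holds

States satisfying error → AF start: {Done, Paused, Open}.
States satisfying AG (error → AF start): {Done, Paused, Open}.
Every state reachable from Done satisfies error → AF start.
Done ∈ Sat(AG (error → AF start)).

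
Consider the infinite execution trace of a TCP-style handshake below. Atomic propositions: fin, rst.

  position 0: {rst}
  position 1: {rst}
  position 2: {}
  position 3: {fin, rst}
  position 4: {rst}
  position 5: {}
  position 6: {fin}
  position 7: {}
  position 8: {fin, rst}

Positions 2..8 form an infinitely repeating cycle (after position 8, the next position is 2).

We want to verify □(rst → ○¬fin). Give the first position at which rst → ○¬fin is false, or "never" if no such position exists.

never

rst → ○¬fin holds at every position 0..8, and those are all the positions the trace ever visits, so the invariant □(rst → ○¬fin) is never violated.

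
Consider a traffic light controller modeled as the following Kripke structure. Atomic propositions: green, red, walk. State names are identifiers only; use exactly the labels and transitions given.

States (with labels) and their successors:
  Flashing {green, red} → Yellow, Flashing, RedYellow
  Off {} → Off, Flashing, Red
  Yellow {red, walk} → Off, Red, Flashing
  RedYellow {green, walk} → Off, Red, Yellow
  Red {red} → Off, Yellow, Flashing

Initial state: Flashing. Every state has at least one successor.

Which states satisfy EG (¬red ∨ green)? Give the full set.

{Flashing, Off, RedYellow}

States satisfying ¬red ∨ green: {Flashing, Off, RedYellow}.
States satisfying EG (¬red ∨ green): {Flashing, Off, RedYellow}.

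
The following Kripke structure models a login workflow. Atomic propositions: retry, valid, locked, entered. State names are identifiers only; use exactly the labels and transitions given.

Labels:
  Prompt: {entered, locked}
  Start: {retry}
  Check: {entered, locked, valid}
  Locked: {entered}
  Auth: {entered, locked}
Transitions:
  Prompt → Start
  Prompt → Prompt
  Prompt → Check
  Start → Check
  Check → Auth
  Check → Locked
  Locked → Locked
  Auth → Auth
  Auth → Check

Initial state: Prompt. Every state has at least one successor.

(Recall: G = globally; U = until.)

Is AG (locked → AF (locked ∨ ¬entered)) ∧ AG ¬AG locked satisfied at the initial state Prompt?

Satisfied

States satisfying locked → AF (locked ∨ ¬entered): {Prompt, Start, Check, Locked, Auth}.
States satisfying AG (locked → AF (locked ∨ ¬entered)): {Prompt, Start, Check, Locked, Auth}.
States satisfying ¬AG locked: {Prompt, Start, Check, Locked, Auth}.
States satisfying AG ¬AG locked: {Prompt, Start, Check, Locked, Auth}.
States satisfying AG (locked → AF (locked ∨ ¬entered)) ∧ AG ¬AG locked: {Prompt, Start, Check, Locked, Auth}.
Prompt ∈ Sat(AG (locked → AF (locked ∨ ¬entered)) ∧ AG ¬AG locked).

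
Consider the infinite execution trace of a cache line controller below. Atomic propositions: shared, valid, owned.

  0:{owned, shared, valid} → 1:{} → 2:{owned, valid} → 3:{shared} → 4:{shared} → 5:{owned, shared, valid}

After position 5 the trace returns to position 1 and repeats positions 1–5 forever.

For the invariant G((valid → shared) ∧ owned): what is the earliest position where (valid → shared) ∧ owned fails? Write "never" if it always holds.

1

Check (valid → shared) ∧ owned at each position in order: 0 ✓.
At position 1 the labels are {}, so (valid → shared) ∧ owned is false there. This is the first violation.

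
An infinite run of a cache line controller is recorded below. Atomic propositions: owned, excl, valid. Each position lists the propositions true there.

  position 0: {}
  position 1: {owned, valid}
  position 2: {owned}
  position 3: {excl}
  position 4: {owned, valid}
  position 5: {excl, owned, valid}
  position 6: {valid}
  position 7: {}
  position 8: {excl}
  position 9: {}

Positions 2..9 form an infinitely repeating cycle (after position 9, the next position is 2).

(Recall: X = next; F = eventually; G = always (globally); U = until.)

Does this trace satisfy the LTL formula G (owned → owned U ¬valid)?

No

owned → owned U ¬valid must hold at every position from 0 onward. It fails at position 4, so G (owned → owned U ¬valid) is false.
Positions where owned holds: 1, 2, 4, 5.
Check owned U ¬valid at each: 1→ok, 2→ok, 4→fails, 5→fails.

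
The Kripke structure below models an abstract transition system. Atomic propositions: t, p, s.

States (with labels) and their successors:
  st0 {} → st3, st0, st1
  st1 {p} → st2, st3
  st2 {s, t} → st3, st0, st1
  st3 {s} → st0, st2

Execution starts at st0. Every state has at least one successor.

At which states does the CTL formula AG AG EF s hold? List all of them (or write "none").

{st0, st1, st2, st3}

States satisfying AG EF s: {st0, st1, st2, st3}.
States satisfying AG AG EF s: {st0, st1, st2, st3}.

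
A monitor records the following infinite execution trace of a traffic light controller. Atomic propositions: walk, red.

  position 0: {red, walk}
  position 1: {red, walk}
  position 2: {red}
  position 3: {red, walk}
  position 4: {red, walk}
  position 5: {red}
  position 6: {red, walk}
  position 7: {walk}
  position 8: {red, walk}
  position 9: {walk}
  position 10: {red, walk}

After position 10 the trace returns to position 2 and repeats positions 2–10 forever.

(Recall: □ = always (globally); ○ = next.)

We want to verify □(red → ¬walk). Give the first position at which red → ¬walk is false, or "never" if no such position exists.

0

At position 0 the labels are {red, walk}, so red → ¬walk is false there. This is the first violation.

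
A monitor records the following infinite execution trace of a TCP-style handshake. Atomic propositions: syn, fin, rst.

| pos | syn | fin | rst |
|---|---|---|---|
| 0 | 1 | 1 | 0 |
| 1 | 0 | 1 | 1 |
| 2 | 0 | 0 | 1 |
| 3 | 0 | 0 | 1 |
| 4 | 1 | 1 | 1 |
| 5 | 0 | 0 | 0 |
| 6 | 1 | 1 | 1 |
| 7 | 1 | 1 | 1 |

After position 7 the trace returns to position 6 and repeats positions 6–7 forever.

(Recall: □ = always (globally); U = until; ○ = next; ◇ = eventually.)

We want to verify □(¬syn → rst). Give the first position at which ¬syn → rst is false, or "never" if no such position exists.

5

Check ¬syn → rst at each position in order: 0 ✓, 1 ✓, 2 ✓, 3 ✓, 4 ✓.
At position 5 the labels are {}, so ¬syn → rst is false there. This is the first violation.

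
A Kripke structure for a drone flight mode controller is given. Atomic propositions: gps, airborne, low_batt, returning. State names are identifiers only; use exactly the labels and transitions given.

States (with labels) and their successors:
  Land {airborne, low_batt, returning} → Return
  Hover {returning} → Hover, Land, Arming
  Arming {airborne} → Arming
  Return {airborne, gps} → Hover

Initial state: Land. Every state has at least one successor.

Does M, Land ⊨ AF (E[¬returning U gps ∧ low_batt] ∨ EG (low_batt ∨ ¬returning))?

No

States satisfying AF (E[¬returning U gps ∧ low_batt] ∨ EG (low_batt ∨ ¬returning)): {Arming}.
There is a path from Land along which E[¬returning U gps ∧ low_batt] ∨ EG (low_batt ∨ ¬returning) never holds.
Land ∉ Sat(AF (E[¬returning U gps ∧ low_batt] ∨ EG (low_batt ∨ ¬returning))).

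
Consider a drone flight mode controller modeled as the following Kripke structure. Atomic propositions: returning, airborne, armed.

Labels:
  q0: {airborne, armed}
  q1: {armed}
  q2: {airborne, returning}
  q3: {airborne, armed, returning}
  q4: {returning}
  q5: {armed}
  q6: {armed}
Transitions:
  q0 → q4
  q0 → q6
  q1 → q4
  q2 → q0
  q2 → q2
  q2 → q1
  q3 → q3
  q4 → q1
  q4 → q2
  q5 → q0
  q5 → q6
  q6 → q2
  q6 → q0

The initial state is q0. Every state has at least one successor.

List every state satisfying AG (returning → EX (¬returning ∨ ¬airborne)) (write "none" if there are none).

States satisfying returning → EX (¬returning ∨ ¬airborne): {q0, q1, q2, q4, q5, q6}.
States satisfying AG (returning → EX (¬returning ∨ ¬airborne)): {q0, q1, q2, q4, q5, q6}.

{q0, q1, q2, q4, q5, q6}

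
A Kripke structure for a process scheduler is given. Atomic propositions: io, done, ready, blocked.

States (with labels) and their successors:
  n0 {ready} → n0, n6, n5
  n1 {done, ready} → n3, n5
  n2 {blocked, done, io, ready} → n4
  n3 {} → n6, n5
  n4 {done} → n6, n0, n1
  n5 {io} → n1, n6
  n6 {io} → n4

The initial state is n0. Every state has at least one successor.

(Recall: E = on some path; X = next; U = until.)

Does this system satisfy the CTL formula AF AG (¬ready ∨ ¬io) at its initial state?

Yes

States satisfying AG (¬ready ∨ ¬io): {n0, n1, n3, n4, n5, n6}.
States satisfying AF AG (¬ready ∨ ¬io): {n0, n1, n2, n3, n4, n5, n6}.
n0 ∈ Sat(AF AG (¬ready ∨ ¬io)).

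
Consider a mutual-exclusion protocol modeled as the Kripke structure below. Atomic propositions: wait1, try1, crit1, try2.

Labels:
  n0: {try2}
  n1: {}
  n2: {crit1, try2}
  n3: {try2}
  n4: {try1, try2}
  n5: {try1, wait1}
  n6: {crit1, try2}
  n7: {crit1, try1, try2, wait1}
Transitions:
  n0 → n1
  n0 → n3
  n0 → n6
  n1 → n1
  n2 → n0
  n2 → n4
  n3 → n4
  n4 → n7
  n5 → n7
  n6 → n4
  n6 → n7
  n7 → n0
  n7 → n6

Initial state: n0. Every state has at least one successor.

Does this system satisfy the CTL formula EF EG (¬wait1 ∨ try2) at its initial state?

States satisfying EG (¬wait1 ∨ try2): {n0, n1, n2, n3, n4, n6, n7}.
States satisfying EF EG (¬wait1 ∨ try2): {n0, n1, n2, n3, n4, n5, n6, n7}.
Some path from n0 reaches a state where EG (¬wait1 ∨ try2) holds.
n0 ∈ Sat(EF EG (¬wait1 ∨ try2)).

Satisfied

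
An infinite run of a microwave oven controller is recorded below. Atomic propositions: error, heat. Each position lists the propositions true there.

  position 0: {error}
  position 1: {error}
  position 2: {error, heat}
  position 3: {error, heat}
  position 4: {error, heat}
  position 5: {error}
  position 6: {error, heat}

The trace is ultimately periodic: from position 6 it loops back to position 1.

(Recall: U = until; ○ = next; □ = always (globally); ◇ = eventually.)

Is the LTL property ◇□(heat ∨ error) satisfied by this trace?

Satisfied

□(heat ∨ error) holds at position 0, which is reachable from 0, so ◇□(heat ∨ error) holds.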